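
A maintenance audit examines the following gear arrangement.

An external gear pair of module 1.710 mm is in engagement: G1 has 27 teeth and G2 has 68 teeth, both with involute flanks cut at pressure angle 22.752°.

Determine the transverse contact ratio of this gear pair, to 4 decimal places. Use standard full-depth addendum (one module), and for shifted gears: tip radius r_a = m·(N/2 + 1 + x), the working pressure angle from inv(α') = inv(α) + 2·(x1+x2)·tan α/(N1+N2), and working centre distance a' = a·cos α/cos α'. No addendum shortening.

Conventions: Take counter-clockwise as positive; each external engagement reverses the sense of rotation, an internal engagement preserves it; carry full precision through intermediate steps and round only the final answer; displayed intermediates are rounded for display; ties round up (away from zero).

topology: single-mesh involute geometry — m = 1.710, 27T/68T pair
base radii: r_b1 = 21.288698, r_b2 = 53.615980
tip radii: r_a1 = 24.795000, r_a2 = 59.850000
no profile shift: α' = α, a' = a
action lengths: √(r_a1²−r_b1²) = 12.711545, √(r_a2²−r_b2²) = 26.596038
base pitch p_b = π·m·cos α = 4.954105
CR = (12.711545 + 26.596038 − 81.225000·sin 22.75200°)/4.954105 = 1.593501
contact ratio ≈ 1.5935

1.5935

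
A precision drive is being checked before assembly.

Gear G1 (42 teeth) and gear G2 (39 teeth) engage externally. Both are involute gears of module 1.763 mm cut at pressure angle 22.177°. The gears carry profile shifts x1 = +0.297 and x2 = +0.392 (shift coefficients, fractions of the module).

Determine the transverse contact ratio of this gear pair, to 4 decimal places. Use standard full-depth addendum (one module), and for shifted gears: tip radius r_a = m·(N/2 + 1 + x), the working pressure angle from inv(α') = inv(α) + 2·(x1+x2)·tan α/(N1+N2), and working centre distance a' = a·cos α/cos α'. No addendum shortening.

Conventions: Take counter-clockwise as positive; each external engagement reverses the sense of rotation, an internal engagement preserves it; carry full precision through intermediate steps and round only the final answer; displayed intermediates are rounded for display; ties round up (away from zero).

single-mesh involute tooth geometry (42T engaging 39T at module 1.763)
base radii: r_b1 = 34.284119, r_b2 = 31.835254
tip radii: r_a1 = 39.309611, r_a2 = 36.832596
inv(α') = inv(22.177°) + 2·(+0.297+0.392)·tan α/(42+39) = 0.02749721  ⇒  α' = 24.32664°
a' = a·cos α / cos α' = 71.4015·cos 22.177°/cos 24.32664° = 72.562022
action lengths: √(r_a1²−r_b1²) = 19.231346, √(r_a2²−r_b2²) = 18.524491
base pitch p_b = π·m·cos α = 5.128892
CR = (19.231346 + 18.524491 − 72.562022·sin 24.32664°)/5.128892 = 1.533426
contact ratio ≈ 1.5334

1.5334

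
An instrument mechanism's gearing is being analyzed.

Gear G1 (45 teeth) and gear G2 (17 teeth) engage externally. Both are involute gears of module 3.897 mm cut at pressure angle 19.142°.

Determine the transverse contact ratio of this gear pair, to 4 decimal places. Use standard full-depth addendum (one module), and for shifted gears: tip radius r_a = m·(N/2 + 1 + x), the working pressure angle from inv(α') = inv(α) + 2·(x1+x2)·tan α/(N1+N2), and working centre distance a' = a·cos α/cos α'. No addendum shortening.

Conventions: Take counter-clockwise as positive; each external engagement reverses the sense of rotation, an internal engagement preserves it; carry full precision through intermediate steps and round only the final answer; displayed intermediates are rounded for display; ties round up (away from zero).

single-mesh involute tooth geometry (45T engaging 17T at module 3.897)
base radii: r_b1 = 82.834429, r_b2 = 31.293006
tip radii: r_a1 = 91.579500, r_a2 = 37.021500
no profile shift: α' = α, a' = a
action lengths: √(r_a1²−r_b1²) = 39.054605, √(r_a2²−r_b2²) = 19.782295
base pitch p_b = π·m·cos α = 11.565868
CR = (39.054605 + 19.782295 − 120.807000·sin 19.14200°)/11.565868 = 1.662047
contact ratio ≈ 1.6620

1.6620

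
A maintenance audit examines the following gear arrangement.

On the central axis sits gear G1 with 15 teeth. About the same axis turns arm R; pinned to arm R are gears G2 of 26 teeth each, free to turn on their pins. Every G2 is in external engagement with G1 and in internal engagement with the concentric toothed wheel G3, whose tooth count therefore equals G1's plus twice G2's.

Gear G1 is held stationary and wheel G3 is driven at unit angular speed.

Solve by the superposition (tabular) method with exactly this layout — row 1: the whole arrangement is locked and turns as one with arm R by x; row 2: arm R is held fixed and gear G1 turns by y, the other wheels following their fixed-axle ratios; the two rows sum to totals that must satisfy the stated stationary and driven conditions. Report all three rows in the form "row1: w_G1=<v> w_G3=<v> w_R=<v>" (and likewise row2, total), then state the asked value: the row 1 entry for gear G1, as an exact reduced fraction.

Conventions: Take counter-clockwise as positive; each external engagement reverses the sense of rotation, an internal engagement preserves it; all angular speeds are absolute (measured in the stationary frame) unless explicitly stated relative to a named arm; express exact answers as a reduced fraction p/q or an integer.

planetary set (15T centre, 26T on arm, 67T internal) — Willis relation
row 1 — lock + rotate with arm: ω_sun = ω_ring = ω_arm = x
row 2: sun turns y, ring = −(15/67)·y, arm 0
boundary: total ω_sun = x + y = 0 and total ω_ring = x − (15/67)·y = 1  ⇒  y = -67/82, x = 67/82
row 2 ring = −(15/67)·(-67/82) = 15/82
totals (row 1 + row 2): sun 67/82 + (-67/82) = 0, ring 67/82 + 15/82 = 1, arm 67/82 + 0 = 67/82
asked cell (row1, sun) = 67/82

row1: w_G1=67/82 w_G3=67/82 w_R=67/82
row2: w_G1=-67/82 w_G3=15/82 w_R=0
total: w_G1=0 w_G3=1 w_R=67/82
asked value: 67/82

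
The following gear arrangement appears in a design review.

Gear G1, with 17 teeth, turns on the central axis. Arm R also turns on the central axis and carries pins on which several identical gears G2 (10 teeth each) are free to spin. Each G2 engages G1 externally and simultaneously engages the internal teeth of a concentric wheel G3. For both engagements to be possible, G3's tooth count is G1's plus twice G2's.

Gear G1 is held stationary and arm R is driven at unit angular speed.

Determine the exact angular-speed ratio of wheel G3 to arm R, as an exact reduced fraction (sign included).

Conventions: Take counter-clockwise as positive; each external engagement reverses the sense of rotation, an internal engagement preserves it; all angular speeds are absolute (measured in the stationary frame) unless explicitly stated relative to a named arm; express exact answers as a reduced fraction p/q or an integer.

recognized (axles ride arm R): planetary set, 17/10/37 teeth
ring teeth: 17 + 2·10 = 37
17(ω_sun−ω_arm) = −37(ω_ring−ω_arm),  ω_sun = 0, ω_arm = 1
ω_ring = 1 − (17/37)(0−1) = 54/37
ω_out/ω_in = 54/37

54/37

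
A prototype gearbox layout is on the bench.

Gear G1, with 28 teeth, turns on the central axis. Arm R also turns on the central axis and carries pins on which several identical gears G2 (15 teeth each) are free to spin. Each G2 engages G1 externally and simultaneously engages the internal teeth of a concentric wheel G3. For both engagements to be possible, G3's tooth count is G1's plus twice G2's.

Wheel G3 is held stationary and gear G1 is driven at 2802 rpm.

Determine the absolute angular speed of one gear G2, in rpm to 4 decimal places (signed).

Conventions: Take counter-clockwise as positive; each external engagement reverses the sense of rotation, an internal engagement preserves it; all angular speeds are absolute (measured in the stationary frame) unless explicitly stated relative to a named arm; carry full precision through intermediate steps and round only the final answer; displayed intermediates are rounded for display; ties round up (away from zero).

-2615.2000 rpm

planetary set (28T centre, 15T on arm, 58T internal) — Willis relation
normalise by the input: solve with ω_sun = 1, then scale by 2802 rpm
ring teeth: 28 + 2·15 = 58
28(ω_sun−ω_arm) = −58(ω_ring−ω_arm),  ω_ring = 0, ω_sun = 1
28(1−ω_arm) = −58(0−ω_arm)  ⇒  86·ω_arm = 28  ⇒  ω_arm = 14/43
sun–planet mesh: 28·(1−14/43) = −15·(ω_p−ω_arm)  ⇒  ω_p−ω_arm = -812/645
ω_p = 14/43 − 812/645 = -14/15
scale: ω_p = -14/15 × 2802 rpm = -2615.2000 rpm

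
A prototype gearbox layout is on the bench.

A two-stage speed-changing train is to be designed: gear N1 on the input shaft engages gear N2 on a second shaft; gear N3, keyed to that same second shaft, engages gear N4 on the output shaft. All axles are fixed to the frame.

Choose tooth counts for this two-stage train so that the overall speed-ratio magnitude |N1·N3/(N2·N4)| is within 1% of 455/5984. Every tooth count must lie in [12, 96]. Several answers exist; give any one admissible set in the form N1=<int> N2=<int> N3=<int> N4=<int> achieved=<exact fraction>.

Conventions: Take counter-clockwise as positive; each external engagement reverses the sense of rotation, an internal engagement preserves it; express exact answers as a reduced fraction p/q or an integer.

N1=13 N2=68 N3=35 N4=88 achieved=455/5984

class = fixed-axis compound train [2-stage, 455/5984 wanted]
target = 455/5984 in lowest terms: an exact hit needs N1·N3 = k·455 and N2·N4 = k·5984 for one integer k, every count in [12, 96]; additionally prefer no 1:1 stage (N1 ≠ N2, N3 ≠ N4)
k = 1: N1·N3 = 455 = 13·35, N2·N4 = 5984 = 68·88
achieved = 13·35/(68·88) = 455/5984; |achieved − target| = 0 ≤ 91/119680 ✓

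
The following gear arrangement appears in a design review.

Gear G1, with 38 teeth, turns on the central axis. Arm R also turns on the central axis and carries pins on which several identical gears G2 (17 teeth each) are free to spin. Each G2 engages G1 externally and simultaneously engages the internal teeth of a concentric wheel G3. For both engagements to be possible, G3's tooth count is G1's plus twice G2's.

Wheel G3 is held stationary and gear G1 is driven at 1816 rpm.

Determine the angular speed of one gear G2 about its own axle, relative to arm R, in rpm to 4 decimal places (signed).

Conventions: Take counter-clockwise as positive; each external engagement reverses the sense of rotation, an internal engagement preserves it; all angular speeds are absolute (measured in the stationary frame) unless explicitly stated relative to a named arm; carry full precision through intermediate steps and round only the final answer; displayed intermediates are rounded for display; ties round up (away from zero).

planetary set (38T centre, 17T on arm, 72T internal) — Willis relation
normalise by the input: solve with ω_sun = 1, then scale by 1816 rpm
ring teeth: 38 + 2·17 = 72
38(ω_sun−ω_arm) = −72(ω_ring−ω_arm),  ω_ring = 0, ω_sun = 1
38(1−ω_arm) = −72(0−ω_arm)  ⇒  110·ω_arm = 38  ⇒  ω_arm = 19/55
sun–planet mesh: 38·(1−19/55) = −17·(ω_p−ω_arm)  ⇒  ω_p−ω_arm = -1368/935
scale: ω_p−ω_arm = -1368/935 × 1816 rpm = -2656.9925 rpm

-2656.9925 rpm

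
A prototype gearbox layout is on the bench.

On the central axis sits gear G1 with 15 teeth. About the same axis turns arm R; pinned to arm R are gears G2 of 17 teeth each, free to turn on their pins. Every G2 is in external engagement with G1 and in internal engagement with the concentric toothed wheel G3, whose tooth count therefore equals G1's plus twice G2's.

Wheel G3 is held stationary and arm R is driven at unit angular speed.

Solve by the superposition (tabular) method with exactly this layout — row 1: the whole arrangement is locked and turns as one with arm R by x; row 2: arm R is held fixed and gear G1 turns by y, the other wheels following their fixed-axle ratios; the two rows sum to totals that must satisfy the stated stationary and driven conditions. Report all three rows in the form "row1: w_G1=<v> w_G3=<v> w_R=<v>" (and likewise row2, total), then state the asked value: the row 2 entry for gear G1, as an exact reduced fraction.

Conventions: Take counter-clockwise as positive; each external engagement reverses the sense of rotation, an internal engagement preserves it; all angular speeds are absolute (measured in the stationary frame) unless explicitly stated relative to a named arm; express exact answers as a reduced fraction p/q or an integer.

class = planetary set [G3 = 15+2·17 = 49; Willis about the carrier]
row 1: whole set turns with the arm by x
superposition row 2 [arm held]: sun y, ring −(15/49)·y, arm 0
boundary: total ω_ring = x − (15/49)·y = 0 and total ω_arm = x = 1  ⇒  y = 49/15, x = 1
row 2 ring = −(15/49)·49/15 = -1
totals (row 1 + row 2): sun 1 + 49/15 = 64/15, ring 1 + (-1) = 0, arm 1 + 0 = 1
asked cell (row2, sun) = 49/15

row1: w_G1=1 w_G3=1 w_R=1
row2: w_G1=49/15 w_G3=-1 w_R=0
total: w_G1=64/15 w_G3=0 w_R=1
asked value: 49/15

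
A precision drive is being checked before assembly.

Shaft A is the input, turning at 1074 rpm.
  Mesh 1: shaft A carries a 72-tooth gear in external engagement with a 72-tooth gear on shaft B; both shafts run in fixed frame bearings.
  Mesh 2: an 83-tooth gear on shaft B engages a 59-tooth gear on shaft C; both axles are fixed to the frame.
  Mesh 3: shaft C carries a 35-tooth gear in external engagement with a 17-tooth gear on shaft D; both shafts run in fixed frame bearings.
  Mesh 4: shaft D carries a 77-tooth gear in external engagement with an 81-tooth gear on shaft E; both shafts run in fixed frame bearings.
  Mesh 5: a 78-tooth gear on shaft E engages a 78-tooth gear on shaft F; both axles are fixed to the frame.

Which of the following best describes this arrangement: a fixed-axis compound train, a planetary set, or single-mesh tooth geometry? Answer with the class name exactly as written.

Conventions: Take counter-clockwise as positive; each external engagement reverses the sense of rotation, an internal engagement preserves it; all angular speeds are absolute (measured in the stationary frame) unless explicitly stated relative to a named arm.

fixed-axis compound train

topology: fixed-axis compound train — 5 meshes, A→F
classification: fixed-axis compound train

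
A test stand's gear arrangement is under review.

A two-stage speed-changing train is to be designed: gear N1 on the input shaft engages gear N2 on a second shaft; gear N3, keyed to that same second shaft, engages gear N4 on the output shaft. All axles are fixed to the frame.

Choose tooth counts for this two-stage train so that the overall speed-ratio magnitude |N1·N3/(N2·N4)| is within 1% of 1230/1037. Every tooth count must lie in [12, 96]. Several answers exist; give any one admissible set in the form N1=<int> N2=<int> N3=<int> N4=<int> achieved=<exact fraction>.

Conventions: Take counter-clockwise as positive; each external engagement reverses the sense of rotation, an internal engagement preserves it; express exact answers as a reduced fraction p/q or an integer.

class = fixed-axis compound train [2-stage, 1230/1037 wanted]
target = 1230/1037 in lowest terms: an exact hit needs N1·N3 = k·1230 and N2·N4 = k·1037 for one integer k, every count in [12, 96]; additionally prefer no 1:1 stage (N1 ≠ N2, N3 ≠ N4)
k = 1: N1·N3 = 1230 = 15·82, N2·N4 = 1037 = 17·61
achieved = 15·82/(17·61) = 1230/1037; |achieved − target| = 0 ≤ 123/10370 ✓

N1=15 N2=17 N3=82 N4=61 achieved=1230/1037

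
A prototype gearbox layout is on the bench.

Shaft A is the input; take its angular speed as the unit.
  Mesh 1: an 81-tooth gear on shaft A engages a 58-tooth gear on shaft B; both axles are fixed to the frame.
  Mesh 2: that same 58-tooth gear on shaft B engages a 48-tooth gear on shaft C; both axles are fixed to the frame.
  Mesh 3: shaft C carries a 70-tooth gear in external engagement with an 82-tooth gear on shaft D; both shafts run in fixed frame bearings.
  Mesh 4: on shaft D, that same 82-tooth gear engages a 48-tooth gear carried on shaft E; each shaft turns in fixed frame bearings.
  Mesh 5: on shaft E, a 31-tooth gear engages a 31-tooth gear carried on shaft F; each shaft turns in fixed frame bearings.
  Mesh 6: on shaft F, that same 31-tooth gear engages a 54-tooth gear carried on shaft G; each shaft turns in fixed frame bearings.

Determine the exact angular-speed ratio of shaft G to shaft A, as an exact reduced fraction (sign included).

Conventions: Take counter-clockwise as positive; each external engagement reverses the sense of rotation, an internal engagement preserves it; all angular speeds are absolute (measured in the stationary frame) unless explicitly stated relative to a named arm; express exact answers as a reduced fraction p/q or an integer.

class = fixed-axis compound train [6 meshes; 6 ratios multiply, 6 sense flips]
mesh 1 [81T→58T]: running ratio 81/58, sense −
mesh 2 [58T→48T]: running ratio 27/16, sense +
mesh 3 [70T→82T]: running ratio 945/656, sense −
mesh 4 [82T→48T]: running ratio 315/128, sense +
mesh 5 [31T→31T]: running ratio 315/128, sense −
mesh 6 [31T→54T]: running ratio 1085/768, sense +
ω_out/ω_in = 1085/768

1085/768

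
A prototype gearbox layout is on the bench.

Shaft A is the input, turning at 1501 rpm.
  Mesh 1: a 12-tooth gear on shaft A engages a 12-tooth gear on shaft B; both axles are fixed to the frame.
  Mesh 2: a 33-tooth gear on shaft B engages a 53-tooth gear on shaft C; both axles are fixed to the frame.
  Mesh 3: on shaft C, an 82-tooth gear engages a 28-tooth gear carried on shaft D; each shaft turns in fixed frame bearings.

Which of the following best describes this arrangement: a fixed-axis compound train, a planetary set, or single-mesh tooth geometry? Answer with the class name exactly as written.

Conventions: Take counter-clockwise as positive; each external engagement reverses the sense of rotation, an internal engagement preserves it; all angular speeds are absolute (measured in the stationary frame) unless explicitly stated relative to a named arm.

fixed-axis compound train

recognized (4 fixed axles, 3 meshes): fixed-axis compound train
classification: fixed-axis compound train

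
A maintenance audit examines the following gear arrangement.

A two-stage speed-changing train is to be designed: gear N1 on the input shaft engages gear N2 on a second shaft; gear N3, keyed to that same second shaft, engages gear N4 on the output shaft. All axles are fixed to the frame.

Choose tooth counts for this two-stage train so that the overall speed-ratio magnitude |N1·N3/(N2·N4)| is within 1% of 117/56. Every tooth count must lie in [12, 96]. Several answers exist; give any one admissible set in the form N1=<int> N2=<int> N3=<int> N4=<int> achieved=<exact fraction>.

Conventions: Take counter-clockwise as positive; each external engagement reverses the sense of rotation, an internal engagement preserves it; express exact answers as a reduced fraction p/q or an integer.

topology: fixed-axis compound train — 2 stages, target 117/56
target = 117/56 in lowest terms: an exact hit needs N1·N3 = k·117 and N2·N4 = k·56 for one integer k, every count in [12, 96]; additionally prefer no 1:1 stage (N1 ≠ N2, N3 ≠ N4)
k = 1…2: no 1:1-free in-range split of k·117 and k·56 into factor pairs; take k = 3
k = 3: N1·N3 = 351 = 13·27, N2·N4 = 168 = 12·14
achieved = 13·27/(12·14) = 117/56; |achieved − target| = 0 ≤ 117/5600 ✓

N1=13 N2=12 N3=27 N4=14 achieved=117/56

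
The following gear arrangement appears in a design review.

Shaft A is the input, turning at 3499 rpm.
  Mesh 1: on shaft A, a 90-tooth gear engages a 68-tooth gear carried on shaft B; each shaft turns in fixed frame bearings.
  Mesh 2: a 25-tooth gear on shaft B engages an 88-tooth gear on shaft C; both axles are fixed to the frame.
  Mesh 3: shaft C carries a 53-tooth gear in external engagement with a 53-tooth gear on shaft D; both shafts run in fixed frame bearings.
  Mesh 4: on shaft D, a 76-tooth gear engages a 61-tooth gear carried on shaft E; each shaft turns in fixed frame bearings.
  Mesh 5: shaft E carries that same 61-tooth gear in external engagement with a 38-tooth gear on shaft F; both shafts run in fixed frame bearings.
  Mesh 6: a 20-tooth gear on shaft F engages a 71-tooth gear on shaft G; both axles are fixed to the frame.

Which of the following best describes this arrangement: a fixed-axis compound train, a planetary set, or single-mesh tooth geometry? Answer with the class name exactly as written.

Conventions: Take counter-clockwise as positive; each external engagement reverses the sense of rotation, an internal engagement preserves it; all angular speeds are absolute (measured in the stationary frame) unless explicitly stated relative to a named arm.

recognized (7 fixed axles, 6 meshes): fixed-axis compound train
classification: fixed-axis compound train

fixed-axis compound train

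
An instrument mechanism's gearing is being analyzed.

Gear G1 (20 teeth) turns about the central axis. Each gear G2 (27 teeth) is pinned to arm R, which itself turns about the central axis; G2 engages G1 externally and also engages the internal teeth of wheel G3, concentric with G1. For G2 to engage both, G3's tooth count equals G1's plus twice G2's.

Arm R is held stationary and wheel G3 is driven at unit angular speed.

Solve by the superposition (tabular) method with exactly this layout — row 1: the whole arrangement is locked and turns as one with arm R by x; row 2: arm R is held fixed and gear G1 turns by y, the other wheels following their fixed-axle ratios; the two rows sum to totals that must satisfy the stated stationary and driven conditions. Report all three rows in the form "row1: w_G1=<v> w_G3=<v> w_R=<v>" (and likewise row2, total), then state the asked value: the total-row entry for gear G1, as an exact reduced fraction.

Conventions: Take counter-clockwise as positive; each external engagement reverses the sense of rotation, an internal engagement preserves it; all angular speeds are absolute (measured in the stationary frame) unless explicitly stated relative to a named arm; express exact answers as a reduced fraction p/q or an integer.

class = planetary set [G3 = 20+2·27 = 74; Willis about the carrier]
row 1 — lock + rotate with arm: ω_sun = ω_ring = ω_arm = x
superposition row 2 [arm held]: sun y, ring −(20/74)·y, arm 0
boundary: total ω_arm = x = 0 and total ω_ring = x − (20/74)·y = 1  ⇒  y = -37/10, x = 0
row 2 ring = −(20/74)·(-37/10) = 1
totals (row 1 + row 2): sun 0 + (-37/10) = -37/10, ring 0 + 1 = 1, arm 0 + 0 = 0
asked cell (total, sun) = -37/10

row1: w_G1=0 w_G3=0 w_R=0
row2: w_G1=-37/10 w_G3=1 w_R=0
total: w_G1=-37/10 w_G3=1 w_R=0
asked value: -37/10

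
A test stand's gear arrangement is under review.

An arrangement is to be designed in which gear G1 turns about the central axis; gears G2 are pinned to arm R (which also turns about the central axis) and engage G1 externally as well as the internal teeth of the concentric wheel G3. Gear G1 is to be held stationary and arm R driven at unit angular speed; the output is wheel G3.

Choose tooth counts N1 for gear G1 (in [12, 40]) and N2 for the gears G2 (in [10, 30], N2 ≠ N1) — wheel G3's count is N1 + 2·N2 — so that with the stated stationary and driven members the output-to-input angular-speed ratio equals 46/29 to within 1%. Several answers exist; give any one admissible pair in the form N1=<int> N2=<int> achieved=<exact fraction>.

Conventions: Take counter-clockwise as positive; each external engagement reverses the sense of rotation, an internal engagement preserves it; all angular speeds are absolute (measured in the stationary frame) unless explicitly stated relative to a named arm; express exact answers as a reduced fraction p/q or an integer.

N1=34 N2=12 achieved=46/29

design class (target 46/29): planetary set
Willis with ω_sun = 0: ω_ring/ω_arm = (N1+N3)/N3; set equal to 46/29  ⇒  N3/N1 = 1/(46/29 − 1) = 29/17
N3 = N1 + 2·N2  ⇒  N2/N1 = (N3/N1 − 1)/2 = (29/17 − 1)/2 = 6/17
smallest multiple with N1 ≥ 12 and N2 ≥ 10: k = 2  ⇒  N1 = 2·17 = 34, N2 = 2·6 = 12 (N1 ≤ 40, N2 ≤ 30, N2 ≠ N1 ✓), N3 = 34 + 2·12 = 58
check: (N1+N3)/N3 with N1 = 34, N3 = 58 gives 46/29; |achieved − target| = 0 ≤ 23/1450 ✓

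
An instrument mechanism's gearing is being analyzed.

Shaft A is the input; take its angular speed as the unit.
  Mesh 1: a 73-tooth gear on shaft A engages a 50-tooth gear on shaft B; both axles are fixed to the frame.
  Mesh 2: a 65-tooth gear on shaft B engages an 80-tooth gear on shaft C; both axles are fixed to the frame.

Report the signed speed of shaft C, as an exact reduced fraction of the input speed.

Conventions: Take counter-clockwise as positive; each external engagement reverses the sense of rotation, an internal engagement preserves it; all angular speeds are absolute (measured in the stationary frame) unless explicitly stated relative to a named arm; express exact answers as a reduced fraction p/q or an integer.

949/800

2-mesh fixed-axis compound train (all bearings frame-fixed)
mesh 1 [73T→50T]: |ω|/ω_in = 1×73/50 = 73/50, sense flips to −
mesh 2 [65T→80T]: |ω|/ω_in = (73/50)×65/80 = 949/800, sense flips to +
signed output speed (× input speed) = 949/800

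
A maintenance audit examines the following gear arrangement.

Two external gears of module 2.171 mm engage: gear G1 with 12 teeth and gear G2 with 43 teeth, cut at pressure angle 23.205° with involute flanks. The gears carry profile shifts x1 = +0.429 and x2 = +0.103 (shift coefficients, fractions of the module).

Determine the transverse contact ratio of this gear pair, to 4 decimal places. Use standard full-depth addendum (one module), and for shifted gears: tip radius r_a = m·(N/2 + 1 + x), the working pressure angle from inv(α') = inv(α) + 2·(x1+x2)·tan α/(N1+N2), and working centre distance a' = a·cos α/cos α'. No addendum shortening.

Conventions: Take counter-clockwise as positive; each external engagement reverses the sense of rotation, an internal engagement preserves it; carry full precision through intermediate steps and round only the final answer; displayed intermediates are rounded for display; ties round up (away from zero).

1.3454

topology: single-mesh involute geometry — m = 2.171, 12T/43T pair
base radii: r_b1 = 11.972209, r_b2 = 42.900416
tip radii: r_a1 = 16.128359, r_a2 = 49.071113
inv(α') = inv(23.205°) + 2·(+0.429+0.103)·tan α/(12+43) = 0.03199367  ⇒  α' = 25.51940°
a' = a·cos α / cos α' = 59.7025·cos 23.205°/cos 25.51940° = 60.804770
action lengths: √(r_a1²−r_b1²) = 10.806950, √(r_a2²−r_b2²) = 23.822856
base pitch p_b = π·m·cos α = 6.268634
CR = (10.806950 + 23.822856 − 60.804770·sin 25.51940°)/6.268634 = 1.345444
contact ratio ≈ 1.3454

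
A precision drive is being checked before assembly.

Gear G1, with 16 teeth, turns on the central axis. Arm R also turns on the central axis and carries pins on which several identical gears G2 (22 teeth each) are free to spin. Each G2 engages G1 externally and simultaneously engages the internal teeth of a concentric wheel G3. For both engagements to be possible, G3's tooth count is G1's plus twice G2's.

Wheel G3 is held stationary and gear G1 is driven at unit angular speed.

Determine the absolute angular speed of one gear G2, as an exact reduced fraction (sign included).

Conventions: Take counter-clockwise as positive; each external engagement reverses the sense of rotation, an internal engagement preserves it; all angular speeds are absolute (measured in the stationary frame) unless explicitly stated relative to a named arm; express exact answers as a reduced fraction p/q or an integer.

topology: planetary set — G1 16T / G2 22T / G3 60T, arm = carrier (Willis)
ring teeth: 16 + 2·22 = 60
16(ω_sun−ω_arm) = −60(ω_ring−ω_arm),  ω_ring = 0, ω_sun = 1
16(1−ω_arm) = −60(0−ω_arm)  ⇒  76·ω_arm = 16  ⇒  ω_arm = 4/19
sun–planet mesh: 16·(1−4/19) = −22·(ω_p−ω_arm)  ⇒  ω_p−ω_arm = -120/209
ω_p = 4/19 − 120/209 = -4/11
exact speed ratio = -4/11

-4/11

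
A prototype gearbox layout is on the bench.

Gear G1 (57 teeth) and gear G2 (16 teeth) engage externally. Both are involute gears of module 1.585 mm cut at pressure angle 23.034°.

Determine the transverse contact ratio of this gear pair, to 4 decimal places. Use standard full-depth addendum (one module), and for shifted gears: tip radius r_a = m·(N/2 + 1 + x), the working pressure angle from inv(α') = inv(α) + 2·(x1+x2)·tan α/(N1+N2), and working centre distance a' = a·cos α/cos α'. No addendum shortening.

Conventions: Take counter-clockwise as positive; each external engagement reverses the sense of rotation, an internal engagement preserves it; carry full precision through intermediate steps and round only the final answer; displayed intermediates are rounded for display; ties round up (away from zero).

1.5215

recognized (one external pair, fixed centres): single-mesh tooth geometry, m = 1.585, N1 = 57, N2 = 16
base radii: r_b1 = 41.571024, r_b2 = 11.669059
tip radii: r_a1 = 46.757500, r_a2 = 14.265000
no profile shift: α' = α, a' = a
action lengths: √(r_a1²−r_b1²) = 21.403592, √(r_a2²−r_b2²) = 8.205076
base pitch p_b = π·m·cos α = 4.582429
CR = (21.403592 + 8.205076 − 57.852500·sin 23.03400°)/4.582429 = 1.521529
contact ratio ≈ 1.5215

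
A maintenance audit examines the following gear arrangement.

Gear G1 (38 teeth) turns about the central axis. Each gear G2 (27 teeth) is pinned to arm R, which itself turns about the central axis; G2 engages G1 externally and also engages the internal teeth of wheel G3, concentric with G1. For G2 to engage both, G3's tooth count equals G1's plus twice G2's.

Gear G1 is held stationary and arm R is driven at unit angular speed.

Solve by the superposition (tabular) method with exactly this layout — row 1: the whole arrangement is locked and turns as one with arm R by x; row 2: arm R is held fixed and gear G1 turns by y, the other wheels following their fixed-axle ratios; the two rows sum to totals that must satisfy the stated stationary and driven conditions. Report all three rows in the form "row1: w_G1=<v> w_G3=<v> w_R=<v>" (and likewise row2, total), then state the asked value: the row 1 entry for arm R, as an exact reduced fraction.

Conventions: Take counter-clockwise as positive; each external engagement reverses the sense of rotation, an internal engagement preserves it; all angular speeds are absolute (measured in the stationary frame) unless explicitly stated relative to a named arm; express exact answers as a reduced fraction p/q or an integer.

row1: w_G1=1 w_G3=1 w_R=1
row2: w_G1=-1 w_G3=19/46 w_R=0
total: w_G1=0 w_G3=65/46 w_R=1
asked value: 1

class = planetary set [G3 = 38+2·27 = 92; Willis about the carrier]
row 1 (train locked, turned with arm): all members turn x
row 2: sun turns y, ring = −(38/92)·y, arm 0
boundary: total ω_sun = x + y = 0 and total ω_arm = x = 1  ⇒  y = -1, x = 1
row 2 ring = −(38/92)·(-1) = 19/46
totals (row 1 + row 2): sun 1 + (-1) = 0, ring 1 + 19/46 = 65/46, arm 1 + 0 = 1
asked cell (row1, arm) = 1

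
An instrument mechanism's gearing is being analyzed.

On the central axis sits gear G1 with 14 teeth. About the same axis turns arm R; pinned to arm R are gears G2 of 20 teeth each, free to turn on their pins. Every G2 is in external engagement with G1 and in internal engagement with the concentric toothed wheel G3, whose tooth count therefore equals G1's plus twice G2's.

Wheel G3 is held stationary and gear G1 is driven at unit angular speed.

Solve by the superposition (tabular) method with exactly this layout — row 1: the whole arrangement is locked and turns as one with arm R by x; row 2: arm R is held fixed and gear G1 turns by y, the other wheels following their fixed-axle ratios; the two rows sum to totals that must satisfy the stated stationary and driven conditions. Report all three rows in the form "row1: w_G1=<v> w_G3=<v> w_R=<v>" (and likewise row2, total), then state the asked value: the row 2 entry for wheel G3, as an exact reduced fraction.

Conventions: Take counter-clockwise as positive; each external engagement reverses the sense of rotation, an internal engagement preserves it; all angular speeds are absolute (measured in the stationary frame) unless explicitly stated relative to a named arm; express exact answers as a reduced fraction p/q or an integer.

class = planetary set [G3 = 14+2·20 = 54; Willis about the carrier]
row 1: whole set turns with the arm by x
row 2 — arm fixed, fixed-axis ratios: sun y, ring −(14/54)·y, arm 0
boundary: total ω_ring = x − (14/54)·y = 0 and total ω_sun = x + y = 1  ⇒  y = 27/34, x = 7/34
row 2 ring = −(14/54)·27/34 = -7/34
totals (row 1 + row 2): sun 7/34 + 27/34 = 1, ring 7/34 + (-7/34) = 0, arm 7/34 + 0 = 7/34
asked cell (row2, ring) = -7/34

row1: w_G1=7/34 w_G3=7/34 w_R=7/34
row2: w_G1=27/34 w_G3=-7/34 w_R=0
total: w_G1=1 w_G3=0 w_R=7/34
asked value: -7/34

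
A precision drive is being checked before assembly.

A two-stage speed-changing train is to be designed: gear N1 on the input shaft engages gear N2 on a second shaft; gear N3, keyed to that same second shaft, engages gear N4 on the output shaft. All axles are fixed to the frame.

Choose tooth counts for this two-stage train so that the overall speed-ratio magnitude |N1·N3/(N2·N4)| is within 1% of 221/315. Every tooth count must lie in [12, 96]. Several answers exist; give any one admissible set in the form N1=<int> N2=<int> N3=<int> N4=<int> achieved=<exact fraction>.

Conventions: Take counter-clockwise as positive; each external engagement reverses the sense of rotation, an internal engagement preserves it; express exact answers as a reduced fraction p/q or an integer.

design class (target 221/315): fixed-axis compound train
target = 221/315 in lowest terms: an exact hit needs N1·N3 = k·221 and N2·N4 = k·315 for one integer k, every count in [12, 96]; additionally prefer no 1:1 stage (N1 ≠ N2, N3 ≠ N4)
k = 1: N1·N3 = 221 = 13·17, N2·N4 = 315 = 15·21
achieved = 13·17/(15·21) = 221/315; |achieved − target| = 0 ≤ 221/31500 ✓

N1=13 N2=15 N3=17 N4=21 achieved=221/315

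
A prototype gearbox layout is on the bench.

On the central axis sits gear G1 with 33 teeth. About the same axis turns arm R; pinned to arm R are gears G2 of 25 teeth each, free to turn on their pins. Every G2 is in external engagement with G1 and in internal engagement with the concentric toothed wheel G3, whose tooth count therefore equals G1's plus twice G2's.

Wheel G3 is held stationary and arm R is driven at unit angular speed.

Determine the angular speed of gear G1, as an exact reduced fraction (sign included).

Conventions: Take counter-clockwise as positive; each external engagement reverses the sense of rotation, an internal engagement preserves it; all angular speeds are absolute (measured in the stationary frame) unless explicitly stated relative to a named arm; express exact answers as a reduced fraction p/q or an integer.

topology: planetary set — G1 33T / G2 25T / G3 83T, arm = carrier (Willis)
ring teeth: 33 + 2·25 = 83
33(ω_sun−ω_arm) = −83(ω_ring−ω_arm),  ω_ring = 0, ω_arm = 1
ω_sun = 1 − (83/33)(0−1) = 116/33
exact speed ratio = 116/33

116/33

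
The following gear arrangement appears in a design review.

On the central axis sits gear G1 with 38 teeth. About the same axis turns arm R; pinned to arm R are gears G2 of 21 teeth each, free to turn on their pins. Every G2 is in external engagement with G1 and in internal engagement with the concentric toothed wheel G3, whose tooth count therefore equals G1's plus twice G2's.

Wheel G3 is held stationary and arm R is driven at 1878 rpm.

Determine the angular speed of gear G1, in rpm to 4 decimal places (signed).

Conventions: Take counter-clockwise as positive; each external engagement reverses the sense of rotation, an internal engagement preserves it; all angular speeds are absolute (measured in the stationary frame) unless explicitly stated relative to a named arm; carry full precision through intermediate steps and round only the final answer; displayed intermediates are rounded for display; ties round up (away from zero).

class = planetary set [G3 = 38+2·21 = 80; Willis about the carrier]
normalise by the input: solve with ω_arm = 1, then scale by 1878 rpm
ring teeth: 38 + 2·21 = 80
38(ω_sun−ω_arm) = −80(ω_ring−ω_arm),  ω_ring = 0, ω_arm = 1
ω_sun = 1 − (80/38)(0−1) = 59/19
scale: ω_sun = 59/19 × 1878 rpm = +5831.6842 rpm

+5831.6842 rpm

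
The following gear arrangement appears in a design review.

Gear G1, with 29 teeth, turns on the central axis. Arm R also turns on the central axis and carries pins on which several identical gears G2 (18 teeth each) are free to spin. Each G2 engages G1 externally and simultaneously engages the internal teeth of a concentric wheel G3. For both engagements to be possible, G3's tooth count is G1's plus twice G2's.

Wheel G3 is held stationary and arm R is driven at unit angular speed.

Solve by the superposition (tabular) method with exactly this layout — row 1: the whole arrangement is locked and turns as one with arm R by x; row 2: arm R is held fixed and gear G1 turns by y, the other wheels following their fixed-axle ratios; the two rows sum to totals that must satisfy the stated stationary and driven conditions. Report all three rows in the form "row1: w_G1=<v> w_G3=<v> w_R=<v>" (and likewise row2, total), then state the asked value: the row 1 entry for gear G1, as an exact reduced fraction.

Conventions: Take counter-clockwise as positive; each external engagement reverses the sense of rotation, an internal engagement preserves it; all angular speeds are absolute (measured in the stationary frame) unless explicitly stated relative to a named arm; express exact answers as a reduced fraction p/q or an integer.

row1: w_G1=1 w_G3=1 w_R=1
row2: w_G1=65/29 w_G3=-1 w_R=0
total: w_G1=94/29 w_G3=0 w_R=1
asked value: 1

topology: planetary set — G1 29T / G2 18T / G3 65T, arm = carrier (Willis)
row 1 (train locked, turned with arm): all members turn x
row 2: sun turns y, ring = −(29/65)·y, arm 0
boundary: total ω_ring = x − (29/65)·y = 0 and total ω_arm = x = 1  ⇒  y = 65/29, x = 1
row 2 ring = −(29/65)·65/29 = -1
totals (row 1 + row 2): sun 1 + 65/29 = 94/29, ring 1 + (-1) = 0, arm 1 + 0 = 1
asked cell (row1, sun) = 1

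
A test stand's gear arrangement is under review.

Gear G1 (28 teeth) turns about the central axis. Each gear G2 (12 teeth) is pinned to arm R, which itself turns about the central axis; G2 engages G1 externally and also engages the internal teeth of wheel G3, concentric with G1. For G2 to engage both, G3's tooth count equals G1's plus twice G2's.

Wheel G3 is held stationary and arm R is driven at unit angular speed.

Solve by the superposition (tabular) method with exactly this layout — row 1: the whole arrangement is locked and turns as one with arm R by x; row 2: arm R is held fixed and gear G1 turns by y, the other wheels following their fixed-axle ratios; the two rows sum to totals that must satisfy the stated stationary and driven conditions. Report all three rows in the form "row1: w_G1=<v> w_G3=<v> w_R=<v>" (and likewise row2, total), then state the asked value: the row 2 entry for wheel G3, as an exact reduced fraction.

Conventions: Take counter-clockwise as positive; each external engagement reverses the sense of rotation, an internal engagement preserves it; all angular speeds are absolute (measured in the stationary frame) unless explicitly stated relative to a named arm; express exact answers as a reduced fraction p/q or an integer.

topology: planetary set — G1 28T / G2 12T / G3 52T, arm = carrier (Willis)
superposition row 1 [locked train]: every member turns x
row 2 (arm held, sun turns y): ω_ring = −(28/52)·y, ω_arm = 0
boundary: total ω_ring = x − (28/52)·y = 0 and total ω_arm = x = 1  ⇒  y = 13/7, x = 1
row 2 ring = −(28/52)·13/7 = -1
totals (row 1 + row 2): sun 1 + 13/7 = 20/7, ring 1 + (-1) = 0, arm 1 + 0 = 1
asked cell (row2, ring) = -1

row1: w_G1=1 w_G3=1 w_R=1
row2: w_G1=13/7 w_G3=-1 w_R=0
total: w_G1=20/7 w_G3=0 w_R=1
asked value: -1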